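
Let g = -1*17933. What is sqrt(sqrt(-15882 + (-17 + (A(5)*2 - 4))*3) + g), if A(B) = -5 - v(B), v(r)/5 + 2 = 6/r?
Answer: sqrt(-17933 + I*sqrt(15951)) ≈ 0.4716 + 133.92*I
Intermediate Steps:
v(r) = -10 + 30/r (v(r) = -10 + 5*(6/r) = -10 + 30/r)
A(B) = 5 - 30/B (A(B) = -5 - (-10 + 30/B) = -5 + (10 - 30/B) = 5 - 30/B)
g = -17933
sqrt(sqrt(-15882 + (-17 + (A(5)*2 - 4))*3) + g) = sqrt(sqrt(-15882 + (-17 + ((5 - 30/5)*2 - 4))*3) - 17933) = sqrt(sqrt(-15882 + (-17 + ((5 - 30*1/5)*2 - 4))*3) - 17933) = sqrt(sqrt(-15882 + (-17 + ((5 - 6)*2 - 4))*3) - 17933) = sqrt(sqrt(-15882 + (-17 + (-1*2 - 4))*3) - 17933) = sqrt(sqrt(-15882 + (-17 + (-2 - 4))*3) - 17933) = sqrt(sqrt(-15882 + (-17 - 6)*3) - 17933) = sqrt(sqrt(-15882 - 23*3) - 17933) = sqrt(sqrt(-15882 - 69) - 17933) = sqrt(sqrt(-15951) - 17933) = sqrt(I*sqrt(15951) - 17933) = sqrt(-17933 + I*sqrt(15951))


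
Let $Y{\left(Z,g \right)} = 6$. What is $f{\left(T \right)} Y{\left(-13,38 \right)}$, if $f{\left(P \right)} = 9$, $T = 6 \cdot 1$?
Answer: $54$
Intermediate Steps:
$T = 6$
$f{\left(T \right)} Y{\left(-13,38 \right)} = 9 \cdot 6 = 54$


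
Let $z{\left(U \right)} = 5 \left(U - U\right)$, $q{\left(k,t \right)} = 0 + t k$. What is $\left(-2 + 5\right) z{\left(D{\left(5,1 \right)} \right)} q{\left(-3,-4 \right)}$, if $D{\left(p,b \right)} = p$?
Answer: $0$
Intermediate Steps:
$q{\left(k,t \right)} = k t$ ($q{\left(k,t \right)} = 0 + k t = k t$)
$z{\left(U \right)} = 0$ ($z{\left(U \right)} = 5 \cdot 0 = 0$)
$\left(-2 + 5\right) z{\left(D{\left(5,1 \right)} \right)} q{\left(-3,-4 \right)} = \left(-2 + 5\right) 0 \left(\left(-3\right) \left(-4\right)\right) = 3 \cdot 0 \cdot 12 = 0 \cdot 12 = 0$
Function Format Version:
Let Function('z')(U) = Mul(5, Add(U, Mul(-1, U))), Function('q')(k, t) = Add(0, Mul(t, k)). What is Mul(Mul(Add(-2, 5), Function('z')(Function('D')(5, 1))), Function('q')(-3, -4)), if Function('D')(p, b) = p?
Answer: 0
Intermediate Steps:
Function('q')(k, t) = Mul(k, t) (Function('q')(k, t) = Add(0, Mul(k, t)) = Mul(k, t))
Function('z')(U) = 0 (Function('z')(U) = Mul(5, 0) = 0)
Mul(Mul(Add(-2, 5), Function('z')(Function('D')(5, 1))), Function('q')(-3, -4)) = Mul(Mul(Add(-2, 5), 0), Mul(-3, -4)) = Mul(Mul(3, 0), 12) = Mul(0, 12) = 0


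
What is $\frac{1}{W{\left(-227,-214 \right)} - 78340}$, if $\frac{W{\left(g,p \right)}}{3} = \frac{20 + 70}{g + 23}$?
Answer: $- \frac{34}{2663605} \approx -1.2765 \cdot 10^{-5}$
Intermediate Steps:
$W{\left(g,p \right)} = \frac{270}{23 + g}$ ($W{\left(g,p \right)} = 3 \frac{20 + 70}{g + 23} = 3 \frac{90}{23 + g} = \frac{270}{23 + g}$)
$\frac{1}{W{\left(-227,-214 \right)} - 78340} = \frac{1}{\frac{270}{23 - 227} - 78340} = \frac{1}{\frac{270}{-204} - 78340} = \frac{1}{270 \left(- \frac{1}{204}\right) - 78340} = \frac{1}{- \frac{45}{34} - 78340} = \frac{1}{- \frac{2663605}{34}} = - \frac{34}{2663605}$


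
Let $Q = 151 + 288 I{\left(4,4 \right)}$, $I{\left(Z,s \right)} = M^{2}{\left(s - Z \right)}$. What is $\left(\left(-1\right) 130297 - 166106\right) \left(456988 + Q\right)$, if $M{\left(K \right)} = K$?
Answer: $-135497371017$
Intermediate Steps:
$I{\left(Z,s \right)} = \left(s - Z\right)^{2}$
$Q = 151$ ($Q = 151 + 288 \left(4 - 4\right)^{2} = 151 + 288 \cdot 0^{2} = 151 + 288 \cdot 0 = 151 + 0 = 151$)
$\left(\left(-1\right) 130297 - 166106\right) \left(456988 + Q\right) = \left(\left(-1\right) 130297 - 166106\right) \left(456988 + 151\right) = \left(-130297 - 166106\right) 457139 = \left(-296403\right) 457139 = -135497371017$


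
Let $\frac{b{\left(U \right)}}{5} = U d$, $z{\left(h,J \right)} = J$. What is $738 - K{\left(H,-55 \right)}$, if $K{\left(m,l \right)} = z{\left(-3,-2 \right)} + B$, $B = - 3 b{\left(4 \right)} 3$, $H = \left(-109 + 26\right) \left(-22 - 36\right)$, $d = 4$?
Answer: $1460$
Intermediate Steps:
$b{\left(U \right)} = 20 U$ ($b{\left(U \right)} = 5 U 4 = 5 \cdot 4 U = 20 U$)
$H = 4814$ ($H = \left(-83\right) \left(-58\right) = 4814$)
$B = -720$ ($B = - 3 \cdot 20 \cdot 4 \cdot 3 = \left(-3\right) 80 \cdot 3 = \left(-240\right) 3 = -720$)
$K{\left(m,l \right)} = -722$ ($K{\left(m,l \right)} = -2 - 720 = -722$)
$738 - K{\left(H,-55 \right)} = 738 - -722 = 738 + 722 = 1460$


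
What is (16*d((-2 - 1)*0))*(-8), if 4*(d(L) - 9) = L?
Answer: -1152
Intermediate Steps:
d(L) = 9 + L/4
(16*d((-2 - 1)*0))*(-8) = (16*(9 + ((-2 - 1)*0)/4))*(-8) = (16*(9 + (-3*0)/4))*(-8) = (16*(9 + (¼)*0))*(-8) = (16*(9 + 0))*(-8) = (16*9)*(-8) = 144*(-8) = -1152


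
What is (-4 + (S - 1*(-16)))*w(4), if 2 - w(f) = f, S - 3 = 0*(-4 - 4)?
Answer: -30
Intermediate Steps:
S = 3 (S = 3 + 0*(-4 - 4) = 3 + 0*(-8) = 3 + 0 = 3)
w(f) = 2 - f
(-4 + (S - 1*(-16)))*w(4) = (-4 + (3 - 1*(-16)))*(2 - 1*4) = (-4 + (3 + 16))*(2 - 4) = (-4 + 19)*(-2) = 15*(-2) = -30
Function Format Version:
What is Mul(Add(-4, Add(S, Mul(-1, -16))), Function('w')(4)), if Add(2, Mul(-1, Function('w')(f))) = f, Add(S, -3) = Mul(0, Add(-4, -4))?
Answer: -30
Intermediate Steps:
S = 3 (S = Add(3, Mul(0, Add(-4, -4))) = Add(3, Mul(0, -8)) = Add(3, 0) = 3)
Function('w')(f) = Add(2, Mul(-1, f))
Mul(Add(-4, Add(S, Mul(-1, -16))), Function('w')(4)) = Mul(Add(-4, Add(3, Mul(-1, -16))), Add(2, Mul(-1, 4))) = Mul(Add(-4, Add(3, 16)), Add(2, -4)) = Mul(Add(-4, 19), -2) = Mul(15, -2) = -30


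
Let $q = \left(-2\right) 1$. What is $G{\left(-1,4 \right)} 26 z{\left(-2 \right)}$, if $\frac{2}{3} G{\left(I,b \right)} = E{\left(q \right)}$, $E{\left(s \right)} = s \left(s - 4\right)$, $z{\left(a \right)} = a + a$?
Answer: $-1872$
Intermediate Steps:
$q = -2$
$z{\left(a \right)} = 2 a$
$E{\left(s \right)} = s \left(-4 + s\right)$
$G{\left(I,b \right)} = 18$ ($G{\left(I,b \right)} = \frac{3 \left(- 2 \left(-4 - 2\right)\right)}{2} = \frac{3 \left(\left(-2\right) \left(-6\right)\right)}{2} = \frac{3}{2} \cdot 12 = 18$)
$G{\left(-1,4 \right)} 26 z{\left(-2 \right)} = 18 \cdot 26 \cdot 2 \left(-2\right) = 468 \left(-4\right) = -1872$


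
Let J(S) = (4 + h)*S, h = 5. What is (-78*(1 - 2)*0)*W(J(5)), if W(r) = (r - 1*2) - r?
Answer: 0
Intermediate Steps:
J(S) = 9*S (J(S) = (4 + 5)*S = 9*S)
W(r) = -2 (W(r) = (r - 2) - r = (-2 + r) - r = -2)
(-78*(1 - 2)*0)*W(J(5)) = -78*(1 - 2)*0*(-2) = -(-78)*0*(-2) = -78*0*(-2) = 0*(-2) = 0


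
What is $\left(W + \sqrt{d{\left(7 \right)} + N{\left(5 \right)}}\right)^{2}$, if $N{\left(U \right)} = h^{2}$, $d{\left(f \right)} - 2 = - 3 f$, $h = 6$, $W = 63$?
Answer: $\left(63 + \sqrt{17}\right)^{2} \approx 4505.5$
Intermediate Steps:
$d{\left(f \right)} = 2 - 3 f$
$N{\left(U \right)} = 36$ ($N{\left(U \right)} = 6^{2} = 36$)
$\left(W + \sqrt{d{\left(7 \right)} + N{\left(5 \right)}}\right)^{2} = \left(63 + \sqrt{\left(2 - 21\right) + 36}\right)^{2} = \left(63 + \sqrt{-19 + 36}\right)^{2} = \left(63 + \sqrt{17}\right)^{2}$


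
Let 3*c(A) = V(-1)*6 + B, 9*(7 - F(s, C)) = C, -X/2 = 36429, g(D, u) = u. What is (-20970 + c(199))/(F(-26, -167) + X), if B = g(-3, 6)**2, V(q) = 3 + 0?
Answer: 47142/163873 ≈ 0.28767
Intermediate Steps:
X = -72858 (X = -2*36429 = -72858)
V(q) = 3
B = 36 (B = 6**2 = 36)
F(s, C) = 7 - C/9
c(A) = 18 (c(A) = (3*6 + 36)/3 = (18 + 36)/3 = (1/3)*54 = 18)
(-20970 + c(199))/(F(-26, -167) + X) = (-20970 + 18)/((7 - 1/9*(-167)) - 72858) = -20952/((7 + 167/9) - 72858) = -20952/(230/9 - 72858) = -20952/(-655492/9) = -20952*(-9/655492) = 47142/163873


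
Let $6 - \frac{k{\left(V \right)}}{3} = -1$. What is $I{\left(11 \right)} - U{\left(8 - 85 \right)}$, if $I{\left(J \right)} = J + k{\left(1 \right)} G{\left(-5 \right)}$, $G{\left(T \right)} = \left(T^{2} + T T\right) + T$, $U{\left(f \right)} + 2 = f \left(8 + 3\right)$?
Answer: $1805$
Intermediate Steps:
$k{\left(V \right)} = 21$ ($k{\left(V \right)} = 18 - -3 = 18 + 3 = 21$)
$U{\left(f \right)} = -2 + 11 f$ ($U{\left(f \right)} = -2 + f \left(8 + 3\right) = -2 + f 11 = -2 + 11 f$)
$G{\left(T \right)} = T + 2 T^{2}$ ($G{\left(T \right)} = \left(T^{2} + T^{2}\right) + T = 2 T^{2} + T = T + 2 T^{2}$)
$I{\left(J \right)} = 945 + J$ ($I{\left(J \right)} = J + 21 \left(- 5 \left(1 + 2 \left(-5\right)\right)\right) = J + 21 \left(- 5 \left(1 - 10\right)\right) = J + 21 \left(\left(-5\right) \left(-9\right)\right) = J + 21 \cdot 45 = J + 945 = 945 + J$)
$I{\left(11 \right)} - U{\left(8 - 85 \right)} = \left(945 + 11\right) - \left(-2 + 11 \left(8 - 85\right)\right) = 956 - \left(-2 + 11 \left(-77\right)\right) = 956 - \left(-2 - 847\right) = 956 - -849 = 956 + 849 = 1805$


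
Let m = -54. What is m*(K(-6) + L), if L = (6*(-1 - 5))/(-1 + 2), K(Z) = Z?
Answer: 2268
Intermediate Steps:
L = -36 (L = (6*(-6))/1 = -36*1 = -36)
m*(K(-6) + L) = -54*(-6 - 36) = -54*(-42) = 2268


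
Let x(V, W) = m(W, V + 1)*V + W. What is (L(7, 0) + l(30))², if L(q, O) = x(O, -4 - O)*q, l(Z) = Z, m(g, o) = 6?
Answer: 4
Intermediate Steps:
x(V, W) = W + 6*V (x(V, W) = 6*V + W = W + 6*V)
L(q, O) = q*(-4 + 5*O) (L(q, O) = ((-4 - O) + 6*O)*q = (-4 + 5*O)*q = q*(-4 + 5*O))
(L(7, 0) + l(30))² = (7*(-4 + 5*0) + 30)² = (7*(-4 + 0) + 30)² = (7*(-4) + 30)² = (-28 + 30)² = 2² = 4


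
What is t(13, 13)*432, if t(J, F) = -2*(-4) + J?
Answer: 9072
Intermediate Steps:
t(J, F) = 8 + J
t(13, 13)*432 = (8 + 13)*432 = 21*432 = 9072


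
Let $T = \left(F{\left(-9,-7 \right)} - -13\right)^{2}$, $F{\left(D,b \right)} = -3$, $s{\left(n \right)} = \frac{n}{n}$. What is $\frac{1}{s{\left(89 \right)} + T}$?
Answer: $\frac{1}{101} \approx 0.009901$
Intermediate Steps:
$s{\left(n \right)} = 1$
$T = 100$ ($T = \left(-3 - -13\right)^{2} = \left(-3 + 13\right)^{2} = 10^{2} = 100$)
$\frac{1}{s{\left(89 \right)} + T} = \frac{1}{1 + 100} = \frac{1}{101}$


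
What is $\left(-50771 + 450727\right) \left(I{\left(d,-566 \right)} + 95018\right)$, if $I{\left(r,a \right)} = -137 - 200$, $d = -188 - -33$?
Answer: $37868234036$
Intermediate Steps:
$d = -155$ ($d = -188 + 33 = -155$)
$I{\left(r,a \right)} = -337$ ($I{\left(r,a \right)} = -137 - 200 = -337$)
$\left(-50771 + 450727\right) \left(I{\left(d,-566 \right)} + 95018\right) = \left(-50771 + 450727\right) \left(-337 + 95018\right) = 399956 \cdot 94681 = 37868234036$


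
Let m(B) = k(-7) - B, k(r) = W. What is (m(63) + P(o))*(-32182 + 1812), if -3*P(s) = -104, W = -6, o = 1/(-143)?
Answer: 3128110/3 ≈ 1.0427e+6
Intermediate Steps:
o = -1/143 ≈ -0.0069930
k(r) = -6
P(s) = 104/3 (P(s) = -⅓*(-104) = 104/3)
m(B) = -6 - B
(m(63) + P(o))*(-32182 + 1812) = ((-6 - 1*63) + 104/3)*(-32182 + 1812) = ((-6 - 63) + 104/3)*(-30370) = (-69 + 104/3)*(-30370) = -103/3*(-30370) = 3128110/3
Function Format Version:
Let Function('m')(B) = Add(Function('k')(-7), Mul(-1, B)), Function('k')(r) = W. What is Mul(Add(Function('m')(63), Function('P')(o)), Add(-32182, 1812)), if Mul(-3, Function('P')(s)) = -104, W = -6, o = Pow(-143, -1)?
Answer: Rational(3128110, 3) ≈ 1.0427e+6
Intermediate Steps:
o = Rational(-1, 143) ≈ -0.0069930
Function('k')(r) = -6
Function('P')(s) = Rational(104, 3) (Function('P')(s) = Mul(Rational(-1, 3), -104) = Rational(104, 3))
Function('m')(B) = Add(-6, Mul(-1, B))
Mul(Add(Function('m')(63), Function('P')(o)), Add(-32182, 1812)) = Mul(Add(Add(-6, Mul(-1, 63)), Rational(104, 3)), Add(-32182, 1812)) = Mul(Add(Add(-6, -63), Rational(104, 3)), -30370) = Mul(Add(-69, Rational(104, 3)), -30370) = Mul(Rational(-103, 3), -30370) = Rational(3128110, 3)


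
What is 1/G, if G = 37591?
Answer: 1/37591 ≈ 2.6602e-5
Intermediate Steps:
1/G = 1/37591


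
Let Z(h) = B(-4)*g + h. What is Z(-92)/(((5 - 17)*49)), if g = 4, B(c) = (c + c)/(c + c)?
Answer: 22/147 ≈ 0.14966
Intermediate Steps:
B(c) = 1 (B(c) = (2*c)/((2*c)) = (2*c)*(1/(2*c)) = 1)
Z(h) = 4 + h (Z(h) = 1*4 + h = 4 + h)
Z(-92)/(((5 - 17)*49)) = (4 - 92)/(((5 - 17)*49)) = -88/((-12*49)) = -88/(-588) = -88*(-1/588) = 22/147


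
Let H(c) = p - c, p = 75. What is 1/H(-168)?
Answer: 1/243 ≈ 0.0041152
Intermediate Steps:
H(c) = 75 - c
1/H(-168) = 1/(75 - 1*(-168)) = 1/(75 + 168) = 1/243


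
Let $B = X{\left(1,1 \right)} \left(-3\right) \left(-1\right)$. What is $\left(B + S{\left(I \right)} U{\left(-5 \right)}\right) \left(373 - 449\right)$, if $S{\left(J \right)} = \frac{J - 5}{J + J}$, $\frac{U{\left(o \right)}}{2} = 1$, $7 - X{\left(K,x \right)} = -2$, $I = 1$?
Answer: $-1748$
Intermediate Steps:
$X{\left(K,x \right)} = 9$ ($X{\left(K,x \right)} = 7 - -2 = 7 + 2 = 9$)
$U{\left(o \right)} = 2$ ($U{\left(o \right)} = 2 \cdot 1 = 2$)
$B = 27$ ($B = 9 \left(-3\right) \left(-1\right) = \left(-27\right) \left(-1\right) = 27$)
$S{\left(J \right)} = \frac{-5 + J}{2 J}$
$\left(B + S{\left(I \right)} U{\left(-5 \right)}\right) \left(373 - 449\right) = \left(27 + \frac{-5 + 1}{2 \cdot 1} \cdot 2\right) \left(373 - 449\right) = \left(27 + \frac{1}{2} \cdot 1 \left(-4\right) 2\right) \left(-76\right) = \left(27 - 4\right) \left(-76\right) = 23 \left(-76\right) = -1748$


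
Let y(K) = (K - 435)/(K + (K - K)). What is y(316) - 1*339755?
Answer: -107362699/316 ≈ -3.3976e+5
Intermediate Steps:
y(K) = (-435 + K)/K (y(K) = (-435 + K)/(K + 0) = (-435 + K)/K)
y(316) - 1*339755 = (-435 + 316)/316 - 1*339755 = (1/316)*(-119) - 339755 = -119/316 - 339755 = -107362699/316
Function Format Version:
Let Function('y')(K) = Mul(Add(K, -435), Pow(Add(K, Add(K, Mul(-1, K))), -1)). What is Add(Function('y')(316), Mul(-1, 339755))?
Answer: Rational(-107362699, 316) ≈ -3.3976e+5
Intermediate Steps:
Function('y')(K) = Mul(Pow(K, -1), Add(-435, K)) (Function('y')(K) = Mul(Add(-435, K), Pow(Add(K, 0), -1)) = Mul(Add(-435, K), Pow(K, -1)) = Mul(Pow(K, -1), Add(-435, K)))
Add(Function('y')(316), Mul(-1, 339755)) = Add(Mul(Pow(316, -1), Add(-435, 316)), Mul(-1, 339755)) = Add(Mul(Rational(1, 316), -119), -339755) = Add(Rational(-119, 316), -339755) = Rational(-107362699, 316)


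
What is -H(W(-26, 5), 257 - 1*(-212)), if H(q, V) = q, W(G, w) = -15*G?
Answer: -390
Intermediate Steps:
-H(W(-26, 5), 257 - 1*(-212)) = -(-15)*(-26) = -1*390 = -390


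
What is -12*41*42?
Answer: -20664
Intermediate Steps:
-12*41*42 = -492*42 = -20664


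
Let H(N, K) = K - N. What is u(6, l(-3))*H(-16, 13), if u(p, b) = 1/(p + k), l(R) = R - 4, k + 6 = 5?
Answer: 29/5 ≈ 5.8000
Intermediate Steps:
k = -1 (k = -6 + 5 = -1)
l(R) = -4 + R
u(p, b) = 1/(-1 + p) (u(p, b) = 1/(p - 1) = 1/(-1 + p))
u(6, l(-3))*H(-16, 13) = (13 - 1*(-16))/(-1 + 6) = (13 + 16)/5 = (⅕)*29 = 29/5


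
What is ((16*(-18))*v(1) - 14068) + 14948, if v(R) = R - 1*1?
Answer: 880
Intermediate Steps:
v(R) = -1 + R (v(R) = R - 1 = -1 + R)
((16*(-18))*v(1) - 14068) + 14948 = ((16*(-18))*(-1 + 1) - 14068) + 14948 = (-288*0 - 14068) + 14948 = (0 - 14068) + 14948 = -14068 + 14948 = 880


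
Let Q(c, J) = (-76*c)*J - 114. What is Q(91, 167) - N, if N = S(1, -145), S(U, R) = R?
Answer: -1154941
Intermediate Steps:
N = -145
Q(c, J) = -114 - 76*J*c (Q(c, J) = -76*J*c - 114 = -114 - 76*J*c)
Q(91, 167) - N = (-114 - 76*167*91) - 1*(-145) = (-114 - 1154972) + 145 = -1155086 + 145 = -1154941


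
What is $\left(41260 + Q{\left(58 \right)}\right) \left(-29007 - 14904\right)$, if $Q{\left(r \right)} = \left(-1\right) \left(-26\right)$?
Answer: $-1812909546$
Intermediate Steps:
$Q{\left(r \right)} = 26$
$\left(41260 + Q{\left(58 \right)}\right) \left(-29007 - 14904\right) = \left(41260 + 26\right) \left(-29007 - 14904\right) = 41286 \left(-43911\right) = -1812909546$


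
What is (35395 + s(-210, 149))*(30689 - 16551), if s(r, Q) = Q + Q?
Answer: 504627634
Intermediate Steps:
s(r, Q) = 2*Q
(35395 + s(-210, 149))*(30689 - 16551) = (35395 + 2*149)*(30689 - 16551) = (35395 + 298)*14138 = 35693*14138 = 504627634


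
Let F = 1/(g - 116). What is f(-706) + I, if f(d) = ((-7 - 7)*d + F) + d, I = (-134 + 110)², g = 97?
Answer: 185325/19 ≈ 9754.0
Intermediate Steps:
F = -1/19 (F = 1/(97 - 116) = 1/(-19) = -1/19 ≈ -0.052632)
I = 576 (I = (-24)² = 576)
f(d) = -1/19 - 13*d (f(d) = ((-7 - 7)*d - 1/19) + d = (-14*d - 1/19) + d = (-1/19 - 14*d) + d = -1/19 - 13*d)
f(-706) + I = (-1/19 - 13*(-706)) + 576 = (-1/19 + 9178) + 576 = 174381/19 + 576 = 185325/19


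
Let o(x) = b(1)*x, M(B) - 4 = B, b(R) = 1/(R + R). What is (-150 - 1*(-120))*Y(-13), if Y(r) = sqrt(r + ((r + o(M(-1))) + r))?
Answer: -75*I*sqrt(6) ≈ -183.71*I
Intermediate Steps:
b(R) = 1/(2*R)
M(B) = 4 + B
o(x) = x/2 (o(x) = ((1/2)/1)*x = ((1/2)*1)*x = x/2)
Y(r) = sqrt(3/2 + 3*r) (Y(r) = sqrt(r + ((r + (4 - 1)/2) + r)) = sqrt(r + ((r + (1/2)*3) + r)) = sqrt(r + ((r + 3/2) + r)) = sqrt(r + ((3/2 + r) + r)) = sqrt(r + (3/2 + 2*r)) = sqrt(3/2 + 3*r))
(-150 - 1*(-120))*Y(-13) = (-150 - 1*(-120))*(sqrt(6 + 12*(-13))/2) = (-150 + 120)*(sqrt(6 - 156)/2) = -15*sqrt(-150) = -15*5*I*sqrt(6) = -75*I*sqrt(6)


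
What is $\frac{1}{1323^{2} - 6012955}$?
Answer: $- \frac{1}{4262626} \approx -2.346 \cdot 10^{-7}$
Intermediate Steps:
$\frac{1}{1323^{2} - 6012955} = \frac{1}{1750329 - 6012955} = \frac{1}{-4262626} = - \frac{1}{4262626}$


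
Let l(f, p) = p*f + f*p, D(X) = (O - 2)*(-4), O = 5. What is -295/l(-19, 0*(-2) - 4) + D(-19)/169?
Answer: -51679/25688 ≈ -2.0118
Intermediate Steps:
D(X) = -12 (D(X) = (5 - 2)*(-4) = 3*(-4) = -12)
l(f, p) = 2*f*p (l(f, p) = f*p + f*p = 2*f*p)
-295/l(-19, 0*(-2) - 4) + D(-19)/169 = -295*(-1/(38*(0*(-2) - 4))) - 12/169 = -295*(-1/(38*(0 - 4))) - 12*1/169 = -295/(2*(-19)*(-4)) - 12/169 = -295/152 - 12/169 = -51679/25688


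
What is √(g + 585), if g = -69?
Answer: 2*√129 ≈ 22.716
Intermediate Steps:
√(g + 585) = √(-69 + 585) = √516 = 2*√129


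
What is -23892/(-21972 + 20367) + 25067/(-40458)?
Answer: 308796667/21645030 ≈ 14.266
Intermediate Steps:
-23892/(-21972 + 20367) + 25067/(-40458) = -23892/(-1605) + 25067*(-1/40458) = -23892*(-1/1605) - 25067/40458 = 7964/535 - 25067/40458 = 308796667/21645030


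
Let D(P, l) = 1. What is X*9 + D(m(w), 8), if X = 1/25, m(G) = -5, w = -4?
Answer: 34/25 ≈ 1.3600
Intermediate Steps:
X = 1/25 ≈ 0.040000
X*9 + D(m(w), 8) = (1/25)*9 + 1 = 9/25 + 1 = 34/25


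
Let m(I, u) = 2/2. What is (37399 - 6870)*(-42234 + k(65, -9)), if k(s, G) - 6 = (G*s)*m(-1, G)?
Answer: -1307038077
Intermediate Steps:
m(I, u) = 1 (m(I, u) = 2*(½) = 1)
k(s, G) = 6 + G*s (k(s, G) = 6 + (G*s)*1 = 6 + G*s)
(37399 - 6870)*(-42234 + k(65, -9)) = (37399 - 6870)*(-42234 + (6 - 9*65)) = 30529*(-42234 + (6 - 585)) = 30529*(-42234 - 579) = 30529*(-42813) = -1307038077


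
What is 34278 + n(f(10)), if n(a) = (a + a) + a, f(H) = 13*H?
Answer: 34668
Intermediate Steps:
n(a) = 3*a (n(a) = 2*a + a = 3*a)
34278 + n(f(10)) = 34278 + 3*(13*10) = 34278 + 3*130 = 34278 + 390 = 34668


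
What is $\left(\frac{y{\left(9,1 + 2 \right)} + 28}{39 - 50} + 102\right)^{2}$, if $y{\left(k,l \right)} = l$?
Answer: $\frac{1190281}{121} \approx 9837.0$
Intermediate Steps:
$\left(\frac{y{\left(9,1 + 2 \right)} + 28}{39 - 50} + 102\right)^{2} = \left(\frac{\left(1 + 2\right) + 28}{39 - 50} + 102\right)^{2} = \left(\frac{3 + 28}{-11} + 102\right)^{2} = \left(31 \left(- \frac{1}{11}\right) + 102\right)^{2} = \left(- \frac{31}{11} + 102\right)^{2} = \left(\frac{1091}{11}\right)^{2} = \frac{1190281}{121}$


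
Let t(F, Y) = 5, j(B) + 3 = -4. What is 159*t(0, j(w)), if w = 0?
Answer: 795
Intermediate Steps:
j(B) = -7 (j(B) = -3 - 4 = -7)
159*t(0, j(w)) = 159*5 = 795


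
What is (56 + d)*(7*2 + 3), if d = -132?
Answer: -1292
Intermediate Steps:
(56 + d)*(7*2 + 3) = (56 - 132)*(7*2 + 3) = -76*(14 + 3) = -76*17 = -1292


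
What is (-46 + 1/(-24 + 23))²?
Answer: 2209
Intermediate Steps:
(-46 + 1/(-24 + 23))² = (-46 + 1/(-1))² = (-46 - 1)² = (-47)² = 2209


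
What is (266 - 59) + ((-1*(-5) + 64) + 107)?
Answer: 383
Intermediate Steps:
(266 - 59) + ((-1*(-5) + 64) + 107) = 207 + ((5 + 64) + 107) = 207 + (69 + 107) = 207 + 176 = 383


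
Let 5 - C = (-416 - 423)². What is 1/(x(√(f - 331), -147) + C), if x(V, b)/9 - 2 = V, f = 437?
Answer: -351949/247736192909 - 9*√106/495472385818 ≈ -1.4208e-6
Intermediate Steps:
C = -703916 (C = 5 - (-416 - 423)² = 5 - 1*(-839)² = 5 - 1*703921 = 5 - 703921 = -703916)
x(V, b) = 18 + 9*V
1/(x(√(f - 331), -147) + C) = 1/((18 + 9*√(437 - 331)) - 703916) = 1/((18 + 9*√106) - 703916) = 1/(-703898 + 9*√106)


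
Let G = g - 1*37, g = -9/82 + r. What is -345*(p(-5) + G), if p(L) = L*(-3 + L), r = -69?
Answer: 1870245/82 ≈ 22808.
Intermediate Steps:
g = -5667/82 (g = -9/82 - 69 = -5667/82 ≈ -69.110)
G = -8701/82 (G = -5667/82 - 1*37 = -5667/82 - 37 = -8701/82 ≈ -106.11)
-345*(p(-5) + G) = -345*(-5*(-3 - 5) - 8701/82) = -345*(-5*(-8) - 8701/82) = -345*(40 - 8701/82) = -345*(-5421/82) = 1870245/82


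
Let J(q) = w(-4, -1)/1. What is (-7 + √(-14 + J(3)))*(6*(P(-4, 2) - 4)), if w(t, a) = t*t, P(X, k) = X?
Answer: 336 - 48*√2 ≈ 268.12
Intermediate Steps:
w(t, a) = t²
J(q) = 16 (J(q) = (-4)²/1 = 16*1 = 16)
(-7 + √(-14 + J(3)))*(6*(P(-4, 2) - 4)) = (-7 + √(-14 + 16))*(6*(-4 - 4)) = (-7 + √2)*(6*(-8)) = (-7 + √2)*(-48) = 336 - 48*√2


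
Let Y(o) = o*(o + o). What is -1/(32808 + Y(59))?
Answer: -1/39770 ≈ -2.5145e-5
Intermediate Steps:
Y(o) = 2*o² (Y(o) = o*(2*o) = 2*o²)
-1/(32808 + Y(59)) = -1/(32808 + 2*59²) = -1/(32808 + 2*3481) = -1/(32808 + 6962) = -1/39770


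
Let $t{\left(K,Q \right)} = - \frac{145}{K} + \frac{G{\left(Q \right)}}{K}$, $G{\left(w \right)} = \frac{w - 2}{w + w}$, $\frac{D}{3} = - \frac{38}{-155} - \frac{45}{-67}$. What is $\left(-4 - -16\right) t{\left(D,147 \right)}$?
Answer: $- \frac{882413450}{1399587} \approx -630.48$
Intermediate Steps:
$D = \frac{28563}{10385}$ ($D = 3 \left(- \frac{38}{-155} - \frac{45}{-67}\right) = 3 \left(\left(-38\right) \left(- \frac{1}{155}\right) - - \frac{45}{67}\right) = 3 \left(\frac{38}{155} + \frac{45}{67}\right) = 3 \cdot \frac{9521}{10385} = \frac{28563}{10385} \approx 2.7504$)
$G{\left(w \right)} = \frac{-2 + w}{2 w}$
$t{\left(K,Q \right)} = - \frac{145}{K} + \frac{-2 + Q}{2 K Q}$ ($t{\left(K,Q \right)} = - \frac{145}{K} + \frac{\frac{1}{2} \frac{1}{Q} \left(-2 + Q\right)}{K} = - \frac{145}{K} + \frac{-2 + Q}{2 K Q}$)
$\left(-4 - -16\right) t{\left(D,147 \right)} = \left(-4 - -16\right) \frac{-2 - 42483}{2 \cdot \frac{28563}{10385} \cdot 147} = \left(-4 + 16\right) \frac{1}{2} \cdot \frac{10385}{28563} \cdot \frac{1}{147} \left(-2 - 42483\right) = 12 \cdot \frac{1}{2} \cdot \frac{10385}{28563} \cdot \frac{1}{147} \left(-42485\right) = 12 \left(- \frac{441206725}{8397522}\right) = - \frac{882413450}{1399587}$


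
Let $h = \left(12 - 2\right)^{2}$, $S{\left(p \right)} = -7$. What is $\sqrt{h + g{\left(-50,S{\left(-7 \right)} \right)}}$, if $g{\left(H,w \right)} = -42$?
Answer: $\sqrt{58} \approx 7.6158$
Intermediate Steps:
$h = 100$ ($h = 10^{2} = 100$)
$\sqrt{h + g{\left(-50,S{\left(-7 \right)} \right)}} = \sqrt{100 - 42} = \sqrt{58}$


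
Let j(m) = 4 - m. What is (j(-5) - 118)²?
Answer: 11881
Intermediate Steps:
(j(-5) - 118)² = ((4 - 1*(-5)) - 118)² = ((4 + 5) - 118)² = (9 - 118)² = (-109)² = 11881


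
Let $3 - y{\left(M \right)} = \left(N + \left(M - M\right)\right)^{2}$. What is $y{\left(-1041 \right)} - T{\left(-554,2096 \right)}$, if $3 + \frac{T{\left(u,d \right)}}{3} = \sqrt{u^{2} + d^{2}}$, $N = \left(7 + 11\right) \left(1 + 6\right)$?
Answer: $-15864 - 6 \sqrt{1175033} \approx -22368.0$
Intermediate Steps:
$N = 126$ ($N = 18 \cdot 7 = 126$)
$T{\left(u,d \right)} = -9 + 3 \sqrt{d^{2} + u^{2}}$ ($T{\left(u,d \right)} = -9 + 3 \sqrt{u^{2} + d^{2}} = -9 + 3 \sqrt{d^{2} + u^{2}}$)
$y{\left(M \right)} = -15873$ ($y{\left(M \right)} = 3 - \left(126 + \left(M - M\right)\right)^{2} = 3 - \left(126 + 0\right)^{2} = 3 - 126^{2} = 3 - 15876 = -15873$)
$y{\left(-1041 \right)} - T{\left(-554,2096 \right)} = -15873 - \left(-9 + 3 \sqrt{2096^{2} + \left(-554\right)^{2}}\right) = -15873 - \left(-9 + 3 \sqrt{4393216 + 306916}\right) = -15873 - \left(-9 + 3 \sqrt{4700132}\right) = -15873 - \left(-9 + 3 \cdot 2 \sqrt{1175033}\right) = -15873 - \left(-9 + 6 \sqrt{1175033}\right) = -15873 + \left(9 - 6 \sqrt{1175033}\right) = -15864 - 6 \sqrt{1175033}$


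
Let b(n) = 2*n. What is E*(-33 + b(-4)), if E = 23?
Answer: -943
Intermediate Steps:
E*(-33 + b(-4)) = 23*(-33 + 2*(-4)) = 23*(-33 - 8) = 23*(-41) = -943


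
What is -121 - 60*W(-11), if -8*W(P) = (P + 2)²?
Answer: 973/2 ≈ 486.50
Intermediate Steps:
W(P) = -(2 + P)²/8 (W(P) = -(P + 2)²/8 = -(2 + P)²/8)
-121 - 60*W(-11) = -121 - (-15)*(2 - 11)²/2 = -121 - (-15)*(-9)²/2 = -121 - (-15)*81/2 = -121 - 60*(-81/8) = -121 + 1215/2 = 973/2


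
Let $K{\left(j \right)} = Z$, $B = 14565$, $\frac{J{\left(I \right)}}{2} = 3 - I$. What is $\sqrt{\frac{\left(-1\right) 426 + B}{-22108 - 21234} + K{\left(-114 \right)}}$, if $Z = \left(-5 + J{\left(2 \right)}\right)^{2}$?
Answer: $\frac{3 \sqrt{1810438682}}{43342} \approx 2.9451$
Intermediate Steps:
$J{\left(I \right)} = 6 - 2 I$ ($J{\left(I \right)} = 2 \left(3 - I\right) = 6 - 2 I$)
$Z = 9$ ($Z = \left(-5 + \left(6 - 4\right)\right)^{2} = \left(-5 + 2\right)^{2} = \left(-3\right)^{2} = 9$)
$K{\left(j \right)} = 9$
$\sqrt{\frac{\left(-1\right) 426 + B}{-22108 - 21234} + K{\left(-114 \right)}} = \sqrt{\frac{\left(-1\right) 426 + 14565}{-22108 - 21234} + 9} = \sqrt{\frac{-426 + 14565}{-43342} + 9} = \sqrt{14139 \left(- \frac{1}{43342}\right) + 9} = \sqrt{- \frac{14139}{43342} + 9} = \sqrt{\frac{375939}{43342}} = \frac{3 \sqrt{1810438682}}{43342}$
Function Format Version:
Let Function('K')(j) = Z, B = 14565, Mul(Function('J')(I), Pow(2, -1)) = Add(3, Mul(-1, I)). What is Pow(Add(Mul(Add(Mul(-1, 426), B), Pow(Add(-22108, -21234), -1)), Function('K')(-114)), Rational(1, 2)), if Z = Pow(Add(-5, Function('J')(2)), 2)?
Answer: Mul(Rational(3, 43342), Pow(1810438682, Rational(1, 2))) ≈ 2.9451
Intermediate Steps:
Function('J')(I) = Add(6, Mul(-2, I)) (Function('J')(I) = Mul(2, Add(3, Mul(-1, I))) = Add(6, Mul(-2, I)))
Z = 9 (Z = Pow(Add(-5, Add(6, Mul(-2, 2))), 2) = Pow(Add(-5, Add(6, -4)), 2) = Pow(Add(-5, 2), 2) = Pow(-3, 2) = 9)
Function('K')(j) = 9
Pow(Add(Mul(Add(Mul(-1, 426), B), Pow(Add(-22108, -21234), -1)), Function('K')(-114)), Rational(1, 2)) = Pow(Add(Mul(Add(Mul(-1, 426), 14565), Pow(Add(-22108, -21234), -1)), 9), Rational(1, 2)) = Pow(Add(Mul(Add(-426, 14565), Pow(-43342, -1)), 9), Rational(1, 2)) = Pow(Add(Mul(14139, Rational(-1, 43342)), 9), Rational(1, 2)) = Pow(Add(Rational(-14139, 43342), 9), Rational(1, 2)) = Pow(Rational(375939, 43342), Rational(1, 2)) = Mul(Rational(3, 43342), Pow(1810438682, Rational(1, 2)))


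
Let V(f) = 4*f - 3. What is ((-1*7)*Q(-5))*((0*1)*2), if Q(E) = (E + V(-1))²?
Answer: 0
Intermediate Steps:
V(f) = -3 + 4*f
Q(E) = (-7 + E)² (Q(E) = (E + (-3 + 4*(-1)))² = (E + (-3 - 4))² = (E - 7)² = (-7 + E)²)
((-1*7)*Q(-5))*((0*1)*2) = ((-1*7)*(-7 - 5)²)*((0*1)*2) = (-7*(-12)²)*(0*2) = -7*144*0 = -1008*0 = 0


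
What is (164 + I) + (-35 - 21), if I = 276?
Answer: 384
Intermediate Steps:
(164 + I) + (-35 - 21) = (164 + 276) + (-35 - 21) = 440 - 56 = 384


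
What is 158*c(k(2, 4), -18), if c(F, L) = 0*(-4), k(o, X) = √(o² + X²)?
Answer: 0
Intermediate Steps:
k(o, X) = √(X² + o²)
c(F, L) = 0
158*c(k(2, 4), -18) = 158*0 = 0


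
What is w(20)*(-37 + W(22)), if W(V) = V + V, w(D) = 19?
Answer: 133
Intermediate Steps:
W(V) = 2*V
w(20)*(-37 + W(22)) = 19*(-37 + 2*22) = 19*(-37 + 44) = 19*7 = 133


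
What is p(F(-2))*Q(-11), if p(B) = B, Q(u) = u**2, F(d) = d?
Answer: -242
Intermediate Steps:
p(F(-2))*Q(-11) = -2*(-11)**2 = -2*121 = -242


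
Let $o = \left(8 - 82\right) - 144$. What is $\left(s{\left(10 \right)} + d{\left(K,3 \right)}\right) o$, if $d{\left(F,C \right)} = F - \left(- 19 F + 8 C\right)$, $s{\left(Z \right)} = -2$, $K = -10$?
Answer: $49268$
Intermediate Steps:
$d{\left(F,C \right)} = - 8 C + 20 F$
$o = -218$ ($o = -74 - 144 = -218$)
$\left(s{\left(10 \right)} + d{\left(K,3 \right)}\right) o = \left(-2 + \left(\left(-8\right) 3 + 20 \left(-10\right)\right)\right) \left(-218\right) = \left(-2 - 224\right) \left(-218\right) = \left(-226\right) \left(-218\right) = 49268$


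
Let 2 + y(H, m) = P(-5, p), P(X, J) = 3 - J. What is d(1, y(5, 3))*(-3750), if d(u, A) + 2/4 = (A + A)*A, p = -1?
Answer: -28125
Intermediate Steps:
y(H, m) = 2 (y(H, m) = -2 + (3 - 1*(-1)) = -2 + (3 + 1) = -2 + 4 = 2)
d(u, A) = -1/2 + 2*A**2 (d(u, A) = -1/2 + (A + A)*A = -1/2 + (2*A)*A = -1/2 + 2*A**2)
d(1, y(5, 3))*(-3750) = (-1/2 + 2*2**2)*(-3750) = (-1/2 + 2*4)*(-3750) = (-1/2 + 8)*(-3750) = (15/2)*(-3750) = -28125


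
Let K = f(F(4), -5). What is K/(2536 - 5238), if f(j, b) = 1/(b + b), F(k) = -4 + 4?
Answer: 1/27020 ≈ 3.7010e-5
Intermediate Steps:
F(k) = 0
f(j, b) = 1/(2*b)
K = -⅒ (K = (½)/(-5) = (½)*(-⅕) = -⅒ ≈ -0.10000)
K/(2536 - 5238) = -⅒/(2536 - 5238) = -⅒/(-2702) = -1/2702*(-⅒) = 1/27020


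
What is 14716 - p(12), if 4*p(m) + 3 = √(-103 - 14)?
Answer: 58867/4 - 3*I*√13/4 ≈ 14717.0 - 2.7042*I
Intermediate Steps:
p(m) = -¾ + 3*I*√13/4 (p(m) = -¾ + √(-103 - 14)/4 = -¾ + √(-117)/4 = -¾ + (3*I*√13)/4 = -¾ + 3*I*√13/4)
14716 - p(12) = 14716 - (-¾ + 3*I*√13/4) = 14716 + (¾ - 3*I*√13/4) = 58867/4 - 3*I*√13/4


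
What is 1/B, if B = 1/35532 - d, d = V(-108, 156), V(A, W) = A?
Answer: 35532/3837457 ≈ 0.0092593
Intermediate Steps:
d = -108
B = 3837457/35532 (B = 1/35532 - 1*(-108) = 1/35532 + 108 = 3837457/35532 ≈ 108.00)
1/B = 1/(3837457/35532) = 35532/3837457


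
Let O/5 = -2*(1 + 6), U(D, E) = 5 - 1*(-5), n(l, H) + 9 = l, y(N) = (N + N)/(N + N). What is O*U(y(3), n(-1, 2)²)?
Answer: -700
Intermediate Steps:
y(N) = 1 (y(N) = (2*N)/((2*N)) = (2*N)*(1/(2*N)) = 1)
n(l, H) = -9 + l
U(D, E) = 10 (U(D, E) = 5 + 5 = 10)
O = -70 (O = 5*(-2*(1 + 6)) = 5*(-2*7) = 5*(-14) = -70)
O*U(y(3), n(-1, 2)²) = -70*10 = -700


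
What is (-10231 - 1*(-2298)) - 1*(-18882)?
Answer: 10949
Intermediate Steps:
(-10231 - 1*(-2298)) - 1*(-18882) = (-10231 + 2298) + 18882 = -7933 + 18882 = 10949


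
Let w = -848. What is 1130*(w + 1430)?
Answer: 657660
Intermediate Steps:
1130*(w + 1430) = 1130*(-848 + 1430) = 1130*582 = 657660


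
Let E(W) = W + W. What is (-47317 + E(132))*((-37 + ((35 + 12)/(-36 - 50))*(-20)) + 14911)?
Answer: -30116366756/43 ≈ -7.0038e+8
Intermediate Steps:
E(W) = 2*W
(-47317 + E(132))*((-37 + ((35 + 12)/(-36 - 50))*(-20)) + 14911) = (-47317 + 2*132)*((-37 + ((35 + 12)/(-36 - 50))*(-20)) + 14911) = (-47317 + 264)*((-37 + (47/(-86))*(-20)) + 14911) = -47053*((-37 + (47*(-1/86))*(-20)) + 14911) = -47053*((-37 - 47/86*(-20)) + 14911) = -47053*((-37 + 470/43) + 14911) = -47053*(-1121/43 + 14911) = -47053*640052/43 = -30116366756/43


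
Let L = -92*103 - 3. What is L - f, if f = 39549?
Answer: -49028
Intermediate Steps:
L = -9479 (L = -9476 - 3 = -9479)
L - f = -9479 - 1*39549 = -9479 - 39549 = -49028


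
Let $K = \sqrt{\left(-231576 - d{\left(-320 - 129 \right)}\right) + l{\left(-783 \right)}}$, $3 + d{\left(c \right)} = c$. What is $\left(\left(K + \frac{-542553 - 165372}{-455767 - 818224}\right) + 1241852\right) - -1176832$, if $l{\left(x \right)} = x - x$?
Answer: $\frac{3081382355769}{1273991} + 2 i \sqrt{57781} \approx 2.4187 \cdot 10^{6} + 480.75 i$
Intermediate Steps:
$d{\left(c \right)} = -3 + c$
$l{\left(x \right)} = 0$
$K = 2 i \sqrt{57781}$ ($K = \sqrt{\left(-231576 - \left(-3 - 449\right)\right) + 0} = \sqrt{\left(-231576 - -452\right) + 0} = \sqrt{\left(-231576 + 452\right) + 0} = \sqrt{-231124 + 0} = \sqrt{-231124} = 2 i \sqrt{57781} \approx 480.75 i$)
$\left(\left(K + \frac{-542553 - 165372}{-455767 - 818224}\right) + 1241852\right) - -1176832 = \left(\left(2 i \sqrt{57781} + \frac{-542553 - 165372}{-455767 - 818224}\right) + 1241852\right) - -1176832 = \left(\left(2 i \sqrt{57781} - \frac{707925}{-1273991}\right) + 1241852\right) + 1176832 = \left(\left(2 i \sqrt{57781} - - \frac{707925}{1273991}\right) + 1241852\right) + 1176832 = \left(\left(2 i \sqrt{57781} + \frac{707925}{1273991}\right) + 1241852\right) + 1176832 = \left(\left(\frac{707925}{1273991} + 2 i \sqrt{57781}\right) + 1241852\right) + 1176832 = \left(\frac{1582108979257}{1273991} + 2 i \sqrt{57781}\right) + 1176832 = \frac{3081382355769}{1273991} + 2 i \sqrt{57781}$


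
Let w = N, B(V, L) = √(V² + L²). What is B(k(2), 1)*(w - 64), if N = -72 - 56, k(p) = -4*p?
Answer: -192*√65 ≈ -1548.0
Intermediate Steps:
N = -128
B(V, L) = √(L² + V²)
w = -128
B(k(2), 1)*(w - 64) = √(1² + (-4*2)²)*(-128 - 64) = √(1 + (-8)²)*(-192) = √(1 + 64)*(-192) = √65*(-192) = -192*√65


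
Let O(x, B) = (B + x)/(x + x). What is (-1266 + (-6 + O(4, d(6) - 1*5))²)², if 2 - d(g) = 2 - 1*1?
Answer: 1512900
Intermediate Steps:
d(g) = 1 (d(g) = 2 - (2 - 1*1) = 2 - (2 - 1) = 2 - 1*1 = 2 - 1 = 1)
O(x, B) = (B + x)/(2*x) (O(x, B) = (B + x)/((2*x)) = (B + x)*(1/(2*x)) = (B + x)/(2*x))
(-1266 + (-6 + O(4, d(6) - 1*5))²)² = (-1266 + (-6 + (½)*((1 - 1*5) + 4)/4)²)² = (-1266 + (-6 + (½)*(¼)*((1 - 5) + 4))²)² = (-1266 + (-6 + (½)*(¼)*(-4 + 4))²)² = (-1266 + (-6 + (½)*(¼)*0)²)² = (-1266 + (-6 + 0)²)² = (-1266 + (-6)²)² = (-1266 + 36)² = (-1230)² = 1512900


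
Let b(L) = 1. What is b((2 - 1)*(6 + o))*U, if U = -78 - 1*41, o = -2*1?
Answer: -119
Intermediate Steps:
o = -2
U = -119 (U = -78 - 41 = -119)
b((2 - 1)*(6 + o))*U = 1*(-119) = -119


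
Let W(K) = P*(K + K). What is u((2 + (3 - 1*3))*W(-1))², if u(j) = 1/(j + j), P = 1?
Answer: 1/64 ≈ 0.015625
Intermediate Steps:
W(K) = 2*K (W(K) = 1*(K + K) = 1*(2*K) = 2*K)
u(j) = 1/(2*j)
u((2 + (3 - 1*3))*W(-1))² = (1/(2*(((2 + (3 - 1*3))*(2*(-1))))))² = (1/(2*(((2 + (3 - 3))*(-2)))))² = (1/(2*(((2 + 0)*(-2)))))² = (1/(2*((2*(-2)))))² = ((½)/(-4))² = ((½)*(-¼))² = (-⅛)² = 1/64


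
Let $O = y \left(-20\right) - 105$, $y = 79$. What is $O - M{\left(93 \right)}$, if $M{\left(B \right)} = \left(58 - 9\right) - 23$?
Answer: $-1711$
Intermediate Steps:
$O = -1685$ ($O = 79 \left(-20\right) - 105 = -1580 - 105 = -1685$)
$M{\left(B \right)} = 26$ ($M{\left(B \right)} = 49 - 23 = 26$)
$O - M{\left(93 \right)} = -1685 - 26 = -1711$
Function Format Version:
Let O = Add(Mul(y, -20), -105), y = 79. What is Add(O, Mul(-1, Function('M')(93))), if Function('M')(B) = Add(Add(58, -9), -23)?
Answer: -1711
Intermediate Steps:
O = -1685 (O = Add(Mul(79, -20), -105) = Add(-1580, -105) = -1685)
Function('M')(B) = 26 (Function('M')(B) = Add(49, -23) = 26)
Add(O, Mul(-1, Function('M')(93))) = Add(-1685, Mul(-1, 26)) = Add(-1685, -26) = -1711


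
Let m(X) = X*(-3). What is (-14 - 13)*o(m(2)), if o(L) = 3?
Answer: -81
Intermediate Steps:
m(X) = -3*X
(-14 - 13)*o(m(2)) = (-14 - 13)*3 = -27*3 = -81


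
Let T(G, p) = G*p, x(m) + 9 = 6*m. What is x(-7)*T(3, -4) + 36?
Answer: 648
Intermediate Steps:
x(m) = -9 + 6*m
x(-7)*T(3, -4) + 36 = (-9 + 6*(-7))*(3*(-4)) + 36 = (-9 - 42)*(-12) + 36 = -51*(-12) + 36 = 612 + 36 = 648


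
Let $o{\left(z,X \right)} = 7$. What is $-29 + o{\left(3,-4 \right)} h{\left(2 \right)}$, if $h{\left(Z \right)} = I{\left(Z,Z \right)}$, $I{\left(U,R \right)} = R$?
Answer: $-15$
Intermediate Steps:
$h{\left(Z \right)} = Z$
$-29 + o{\left(3,-4 \right)} h{\left(2 \right)} = -29 + 7 \cdot 2 = -29 + 14 = -15$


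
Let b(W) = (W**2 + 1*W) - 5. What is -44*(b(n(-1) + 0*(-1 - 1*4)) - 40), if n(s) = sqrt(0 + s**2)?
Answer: 1892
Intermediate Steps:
n(s) = sqrt(s**2)
b(W) = -5 + W + W**2 (b(W) = (W**2 + W) - 5 = (W + W**2) - 5 = -5 + W + W**2)
-44*(b(n(-1) + 0*(-1 - 1*4)) - 40) = -44*((-5 + (sqrt((-1)**2) + 0*(-1 - 1*4)) + (sqrt((-1)**2) + 0*(-1 - 1*4))**2) - 40) = -44*((-5 + (sqrt(1) + 0*(-1 - 4)) + (sqrt(1) + 0*(-1 - 4))**2) - 40) = -44*((-5 + (1 + 0*(-5)) + (1 + 0*(-5))**2) - 40) = -44*((-5 + (1 + 0) + (1 + 0)**2) - 40) = -44*((-5 + 1 + 1**2) - 40) = -44*((-5 + 1 + 1) - 40) = -44*(-3 - 40) = -44*(-43) = 1892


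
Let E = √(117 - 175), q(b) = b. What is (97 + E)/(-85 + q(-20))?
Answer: -97/105 - I*√58/105 ≈ -0.92381 - 0.072531*I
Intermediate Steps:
E = I*√58 (E = √(-58) = I*√58 ≈ 7.6158*I)
(97 + E)/(-85 + q(-20)) = (97 + I*√58)/(-85 - 20) = (97 + I*√58)/(-105) = (97 + I*√58)*(-1/105) = -97/105 - I*√58/105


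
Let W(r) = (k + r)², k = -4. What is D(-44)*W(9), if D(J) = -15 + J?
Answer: -1475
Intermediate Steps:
W(r) = (-4 + r)²
D(-44)*W(9) = (-15 - 44)*(-4 + 9)² = -59*5² = -59*25 = -1475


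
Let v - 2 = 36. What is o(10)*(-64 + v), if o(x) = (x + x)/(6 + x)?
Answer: -65/2 ≈ -32.500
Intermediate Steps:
v = 38 (v = 2 + 36 = 38)
o(x) = 2*x/(6 + x) (o(x) = (2*x)/(6 + x) = 2*x/(6 + x))
o(10)*(-64 + v) = (2*10/(6 + 10))*(-64 + 38) = (2*10/16)*(-26) = (2*10*(1/16))*(-26) = (5/4)*(-26) = -65/2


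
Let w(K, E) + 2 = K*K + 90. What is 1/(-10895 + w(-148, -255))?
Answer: 1/11097 ≈ 9.0114e-5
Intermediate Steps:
w(K, E) = 88 + K² (w(K, E) = -2 + (K*K + 90) = -2 + (K² + 90) = -2 + (90 + K²) = 88 + K²)
1/(-10895 + w(-148, -255)) = 1/(-10895 + (88 + (-148)²)) = 1/(-10895 + (88 + 21904)) = 1/(-10895 + 21992) = 1/11097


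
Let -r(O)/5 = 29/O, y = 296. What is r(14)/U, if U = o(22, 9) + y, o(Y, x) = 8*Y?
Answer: -145/6608 ≈ -0.021943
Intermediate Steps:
r(O) = -145/O
U = 472 (U = 8*22 + 296 = 176 + 296 = 472)
r(14)/U = -145/14/472 = -145*1/14*(1/472) = -145/14*1/472 = -145/6608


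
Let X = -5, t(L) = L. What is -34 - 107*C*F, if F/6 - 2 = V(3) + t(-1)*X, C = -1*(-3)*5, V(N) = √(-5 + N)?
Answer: -67444 - 9630*I*√2 ≈ -67444.0 - 13619.0*I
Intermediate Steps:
C = 15 (C = 3*5 = 15)
F = 42 + 6*I*√2 (F = 12 + 6*(√(-5 + 3) - 1*(-5)) = 12 + 6*(√(-2) + 5) = 12 + 6*(I*√2 + 5) = 12 + 6*(5 + I*√2) = 12 + (30 + 6*I*√2) = 42 + 6*I*√2 ≈ 42.0 + 8.4853*I)
-34 - 107*C*F = -34 - 1605*(42 + 6*I*√2) = -34 - 107*(630 + 90*I*√2) = -34 + (-67410 - 9630*I*√2) = -67444 - 9630*I*√2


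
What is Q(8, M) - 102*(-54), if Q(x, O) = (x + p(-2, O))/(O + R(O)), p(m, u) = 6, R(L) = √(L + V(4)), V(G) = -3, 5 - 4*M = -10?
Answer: 391348/71 - 112*√3/213 ≈ 5511.0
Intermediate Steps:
M = 15/4 (M = 5/4 - ¼*(-10) = 5/4 + 5/2 = 15/4 ≈ 3.7500)
R(L) = √(-3 + L) (R(L) = √(L - 3) = √(-3 + L))
Q(x, O) = (6 + x)/(O + √(-3 + O)) (Q(x, O) = (x + 6)/(O + √(-3 + O)) = (6 + x)/(O + √(-3 + O)))
Q(8, M) - 102*(-54) = (6 + 8)/(15/4 + √(-3 + 15/4)) - 102*(-54) = 14/(15/4 + √(¾)) + 5508 = 14/(15/4 + √3/2) + 5508 = 5508 + 14/(15/4 + √3/2)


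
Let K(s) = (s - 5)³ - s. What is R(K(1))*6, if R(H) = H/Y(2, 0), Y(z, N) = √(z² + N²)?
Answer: -195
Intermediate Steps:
Y(z, N) = √(N² + z²)
K(s) = (-5 + s)³ - s
R(H) = H/2 (R(H) = H/(√(0² + 2²)) = H/(√(0 + 4)) = H/(√4) = H/2)
R(K(1))*6 = (((-5 + 1)³ - 1*1)/2)*6 = (((-4)³ - 1)/2)*6 = ((-64 - 1)/2)*6 = ((½)*(-65))*6 = -65/2*6 = -195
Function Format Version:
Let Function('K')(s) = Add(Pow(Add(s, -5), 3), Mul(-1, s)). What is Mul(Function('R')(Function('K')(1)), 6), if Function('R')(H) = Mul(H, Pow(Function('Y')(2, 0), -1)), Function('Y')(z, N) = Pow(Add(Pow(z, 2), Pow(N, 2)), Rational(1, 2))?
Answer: -195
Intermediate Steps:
Function('Y')(z, N) = Pow(Add(Pow(N, 2), Pow(z, 2)), Rational(1, 2))
Function('K')(s) = Add(Pow(Add(-5, s), 3), Mul(-1, s))
Function('R')(H) = Mul(Rational(1, 2), H) (Function('R')(H) = Mul(H, Pow(Pow(Add(Pow(0, 2), Pow(2, 2)), Rational(1, 2)), -1)) = Mul(H, Pow(Pow(Add(0, 4), Rational(1, 2)), -1)) = Mul(H, Pow(Pow(4, Rational(1, 2)), -1)) = Mul(H, Pow(2, -1)) = Mul(H, Rational(1, 2)) = Mul(Rational(1, 2), H))
Mul(Function('R')(Function('K')(1)), 6) = Mul(Mul(Rational(1, 2), Add(Pow(Add(-5, 1), 3), Mul(-1, 1))), 6) = Mul(Mul(Rational(1, 2), Add(Pow(-4, 3), -1)), 6) = Mul(Mul(Rational(1, 2), Add(-64, -1)), 6) = Mul(Mul(Rational(1, 2), -65), 6) = Mul(Rational(-65, 2), 6) = -195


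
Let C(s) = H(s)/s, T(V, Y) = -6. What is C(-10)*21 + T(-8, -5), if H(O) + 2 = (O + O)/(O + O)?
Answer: -39/10 ≈ -3.9000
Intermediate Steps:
H(O) = -1 (H(O) = -2 + (O + O)/(O + O) = -2 + (2*O)/((2*O)) = -2 + (2*O)*(1/(2*O)) = -2 + 1 = -1)
C(s) = -1/s
C(-10)*21 + T(-8, -5) = -1/(-10)*21 - 6 = -1*(-1/10)*21 - 6 = (1/10)*21 - 6 = 21/10 - 6 = -39/10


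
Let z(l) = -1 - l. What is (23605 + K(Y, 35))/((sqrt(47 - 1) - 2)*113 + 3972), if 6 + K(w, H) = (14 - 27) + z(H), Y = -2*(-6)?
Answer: 14703050/2240857 - 443525*sqrt(46)/2240857 ≈ 5.2189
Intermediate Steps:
Y = 12
K(w, H) = -20 - H (K(w, H) = -6 + ((14 - 27) + (-1 - H)) = -6 + (-13 + (-1 - H)) = -6 + (-14 - H) = -20 - H)
(23605 + K(Y, 35))/((sqrt(47 - 1) - 2)*113 + 3972) = (23605 + (-20 - 1*35))/((sqrt(47 - 1) - 2)*113 + 3972) = (23605 + (-20 - 35))/((sqrt(46) - 2)*113 + 3972) = (23605 - 55)/((-2 + sqrt(46))*113 + 3972) = 23550/((-226 + 113*sqrt(46)) + 3972) = 23550/(3746 + 113*sqrt(46))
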